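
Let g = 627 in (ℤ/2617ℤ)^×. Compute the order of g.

327

The order of 627 must divide p − 1 = 2616 = 2^3 · 3 · 109.
Divisors: 1, 2, 3, 4, 6, 8, 12, 24, 109, 218, 327, 436, 654, 872, 1308, 2616.
Check each in increasing order: 627^1 ≡ 627;  627^2 ≡ 579;  627^3 ≡ 1887;  627^4 ≡ 265;  627^6 ≡ 1649;  627^8 ≡ 2183;  627^12 ≡ 138;  627^24 ≡ 725;  627^109 ≡ 1064;  627^218 ≡ 1552;  627^327 ≡ 1.
Smallest exponent giving 1 is 327.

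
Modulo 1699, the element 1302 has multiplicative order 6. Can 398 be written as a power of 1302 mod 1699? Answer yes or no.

⟨1302⟩ has order 6; its elements mod 1699 are {1, 397, 398, 1301, 1302, 1698}.
398 is in this set.

yes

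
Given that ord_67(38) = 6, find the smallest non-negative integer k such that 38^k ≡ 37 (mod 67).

Successive powers of 38 modulo 67:
  38^0=1  38^1=38  38^2=37
So 38^2 ≡ 37 (mod 67), giving k = 2.

2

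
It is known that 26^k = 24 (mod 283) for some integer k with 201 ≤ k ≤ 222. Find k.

Compute 26^201 mod 283 = 212, then multiply by 26 repeatedly:
  26^201=212  26^202=135  26^203=114  26^204=134  26^205=88
  26^206=24
Found 24 at exponent 206.

206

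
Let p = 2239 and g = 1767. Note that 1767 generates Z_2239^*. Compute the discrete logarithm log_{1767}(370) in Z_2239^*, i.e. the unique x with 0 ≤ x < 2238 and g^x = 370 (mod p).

Baby-step giant-step with m = ceil(sqrt(2238)) = 48.
Baby table (1767^j mod 2239 for j=0..47):
  0:1  1:1767  2:1123  3:587  4:572  5:935  6:2002  7:2153
  8:290  9:1938  10:1015  11:66  12:194  13:231  14:679  15:1928
  16:1257  17:31  18:1041  19:1228  20:285  21:2059  22:2117  23:1609
  24:1812  25:34  26:1864  27:119  28:2046  29:1536  30:444  31:898
  32:1554  33:904  34:961  35:925  36:5  37:2118  38:1137  39:696
  40:621  41:197  42:1054  43:1809  44:1450  45:734  46:597  47:330
Giant step factor: 1767^(-48) ≡ 1595 (mod 2239).
Scan 370·1595^i mod 2239 for i = 0, 1, …:
  i=0: 370   i=1: 1293   i=2: 216   i=3: 1953
  i=4: 586   i=5: 1007   i=6: 802   i=7: 721
  i=8: 1388   i=9: 1728   i=10: 2190   i=11: 210
  i=12: 1339   i=13: 1938
Match at i=13, j=9: x = 13·48 + 9 = 633.

633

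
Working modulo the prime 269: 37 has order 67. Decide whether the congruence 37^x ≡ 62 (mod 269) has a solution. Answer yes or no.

yes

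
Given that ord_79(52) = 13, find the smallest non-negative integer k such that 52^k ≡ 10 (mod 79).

9

Successive powers of 52 modulo 79:
  52^0=1  52^1=52  52^2=18  52^3=67  52^4=8  52^5=21
  52^6=65  52^7=62  52^8=64  52^9=10
So 52^9 ≡ 10 (mod 79), giving k = 9.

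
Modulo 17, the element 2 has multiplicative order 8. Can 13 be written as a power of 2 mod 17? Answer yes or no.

⟨2⟩ has order 8; its elements mod 17 are {1, 2, 4, 8, 9, 13, 15, 16}.
13 is in this set.

yes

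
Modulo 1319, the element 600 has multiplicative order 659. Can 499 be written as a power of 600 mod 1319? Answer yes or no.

yes

499 ∈ ⟨600⟩ iff 499^659 ≡ 1 (mod 1319), since |⟨600⟩| = 659.
499^659 mod 1319 = 1.
Since 1 = 1, 499 lies in the subgroup.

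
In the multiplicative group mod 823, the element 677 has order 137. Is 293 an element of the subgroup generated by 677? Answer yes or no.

yes

293 ∈ ⟨677⟩ iff 293^137 ≡ 1 (mod 823), since |⟨677⟩| = 137.
293^137 mod 823 = 1.
Since 1 = 1, 293 lies in the subgroup.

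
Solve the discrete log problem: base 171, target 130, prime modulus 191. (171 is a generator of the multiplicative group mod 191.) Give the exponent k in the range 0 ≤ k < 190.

Baby-step giant-step with m = ceil(sqrt(190)) = 14.
Baby table (171^j mod 191 for j=0..13):
  0:1  1:171  2:18  3:22  4:133  5:14  6:102  7:61
  8:117  9:143  10:5  11:91  12:90  13:110
Giant step factor: 171^(-14) ≡ 27 (mod 191).
Scan 130·27^i mod 191 for i = 0, 1, …:
  i=0: 130   i=1: 72   i=2: 34   i=3: 154
  i=4: 147   i=5: 149   i=6: 12   i=7: 133
Match at i=7, j=4: k = 7·14 + 4 = 102.

102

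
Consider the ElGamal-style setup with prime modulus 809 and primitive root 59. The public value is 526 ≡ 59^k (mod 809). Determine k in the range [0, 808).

503

Baby-step giant-step with m = ceil(sqrt(808)) = 29.
Baby table (59^j mod 809 for j=0..28):
  0:1  1:59  2:245  3:702  4:159  5:482  6:123  7:785
  8:202  9:592  10:141  11:229  12:567  13:284  14:576  15:6
  16:354  17:661  18:167  19:145  20:465  21:738  22:665  23:403
  24:316  25:37  26:565  27:166  28:86
Giant step factor: 59^(-29) ≡ 114 (mod 809).
Scan 526·114^i mod 809 for i = 0, 1, …:
  i=0: 526   i=1: 98   i=2: 655   i=3: 242
  i=4: 82   i=5: 449   i=6: 219   i=7: 696
  i=8: 62   i=9: 596     …   i=16: 278
  i=17: 141
Match at i=17, j=10: k = 17·29 + 10 = 503.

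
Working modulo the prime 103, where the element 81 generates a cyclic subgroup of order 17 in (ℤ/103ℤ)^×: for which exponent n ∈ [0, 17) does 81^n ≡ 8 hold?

Successive powers of 81 modulo 103:
  81^0=1  81^1=81  81^2=72  81^3=64  81^4=34  81^5=76
  81^6=79  81^7=13  81^8=23  81^9=9  81^10=8
So 81^10 ≡ 8 (mod 103), giving n = 10.

10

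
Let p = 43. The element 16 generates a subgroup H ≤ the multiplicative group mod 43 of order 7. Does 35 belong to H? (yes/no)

yes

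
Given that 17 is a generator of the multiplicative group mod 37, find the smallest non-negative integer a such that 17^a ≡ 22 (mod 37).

25

Successive powers of 17 modulo 37:
  17^0=1  17^1=17  17^2=30  17^3=29  17^4=12  17^5=19
  17^6=27  17^7=15  17^8=33  17^9=6  17^10=28  17^11=32
  17^12=26  17^13=35  17^14=3  17^15=14  17^16=16  17^17=13
  17^18=36  17^19=20  17^20=7  17^21=8  17^22=25  17^23=18
  17^24=10  17^25=22
So 17^25 ≡ 22 (mod 37), giving a = 25.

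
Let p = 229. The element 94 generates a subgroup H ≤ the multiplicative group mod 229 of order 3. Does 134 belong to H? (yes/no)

134 ∈ ⟨94⟩ iff 134^3 ≡ 1 (mod 229), since |⟨94⟩| = 3.
134^3 mod 229 = 1.
Since 1 = 1, 134 lies in the subgroup.

yes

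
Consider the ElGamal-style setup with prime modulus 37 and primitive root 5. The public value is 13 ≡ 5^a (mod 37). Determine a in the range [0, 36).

13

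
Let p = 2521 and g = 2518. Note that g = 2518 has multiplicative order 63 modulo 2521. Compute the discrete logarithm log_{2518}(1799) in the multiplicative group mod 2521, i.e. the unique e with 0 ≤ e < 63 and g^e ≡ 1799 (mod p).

Baby-step giant-step with m = ceil(sqrt(63)) = 8.
Baby table (2518^j mod 2521 for j=0..7):
  0:1  1:2518  2:9  3:2494  4:81  5:2278  6:729  7:334
Giant step factor: 2518^(-8) ≡ 1497 (mod 2521).
Scan 1799·1497^i mod 2521 for i = 0, 1, …:
  i=0: 1799   i=1: 675   i=2: 2075   i=3: 403
  i=4: 772   i=5: 1066   i=6: 9
Match at i=6, j=2: e = 6·8 + 2 = 50.

50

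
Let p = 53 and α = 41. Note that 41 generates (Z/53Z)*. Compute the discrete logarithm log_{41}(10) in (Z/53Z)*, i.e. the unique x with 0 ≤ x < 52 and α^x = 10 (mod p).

8

Successive powers of 41 modulo 53:
  41^0=1  41^1=41  41^2=38  41^3=21  41^4=13  41^5=3
  41^6=17  41^7=8  41^8=10
So 41^8 ≡ 10 (mod 53), giving x = 8.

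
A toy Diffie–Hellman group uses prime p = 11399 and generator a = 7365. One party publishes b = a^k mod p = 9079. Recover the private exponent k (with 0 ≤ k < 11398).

282

Baby-step giant-step with m = ceil(sqrt(11398)) = 107.
Baby table (7365^j mod 11399 for j=0..106):
  0:1  1:7365  2:6783  3:6377  4:2725  5:7385  6:5896  7:5249
  8:4876  9:4890  10:5409  11:9179  12:7265  13:11218  14:618  15:3369
  16:8461  17:8331  18:8397  19:4330  20:7447  21:6566  22:4032  23:1285
  24:2855  25:7319  26:9963  27:2132  28:5757  29:7424  30:8156  31:7609
  32:2801  33:8574  34:8449  35:11143  36:6794  37:7599  38:8944  39:9138
  40:1674  41:6691  42:1338  43:5634  44:2050  45:5974  46:9769  47:9596
  48:740  49:1378  50:3860  51:11193  52:10276  53:4779  54:8622  55:8600
  56:6156  57:5117  58:1611  59:10055  60:7171  61:2848  62:1360  63:8078
  64:3089  65:9480  66:1325  67:1081  68:5063  69:2866  70:8541  71:4783
  72:3885  73:1535  74:8866  75:4618  76:8353  77:10841  78:5369  79:10953
  80:9521  81:6916  82:5608  83:4343  84:601  85:3553  86:7140  87:2513
  88:7668  89:4174  90:9806  91:8525  92:933  93:9347  94:2094  95:10862
  96:448  97:5209  98:6650  99:7146  100:1107  101:2770  102:8239  103:3358
  104:7239  105:2112  106:6644
Giant step factor: 7365^(-107) ≡ 6218 (mod 11399).
Scan 9079·6218^i mod 11399 for i = 0, 1, …:
  i=0: 9079   i=1: 5374   i=2: 5063
Match at i=2, j=68: k = 2·107 + 68 = 282.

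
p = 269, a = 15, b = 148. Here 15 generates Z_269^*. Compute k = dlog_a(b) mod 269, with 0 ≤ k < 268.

Baby-step giant-step with m = ceil(sqrt(268)) = 17.
Baby table (15^j mod 269 for j=0..16):
  0:1  1:15  2:225  3:147  4:53  5:257  6:89  7:259
  8:119  9:171  10:144  11:8  12:120  13:186  14:100  15:155
  16:173
Giant step factor: 15^(-17) ≡ 252 (mod 269).
Scan 148·252^i mod 269 for i = 0, 1, …:
  i=0: 148   i=1: 174   i=2: 1
Match at i=2, j=0: k = 2·17 + 0 = 34.

34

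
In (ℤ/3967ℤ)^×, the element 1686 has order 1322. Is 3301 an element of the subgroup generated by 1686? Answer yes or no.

yes

3301 ∈ ⟨1686⟩ iff 3301^1322 ≡ 1 (mod 3967), since |⟨1686⟩| = 1322.
3301^1322 mod 3967 = 1.
Since 1 = 1, 3301 lies in the subgroup.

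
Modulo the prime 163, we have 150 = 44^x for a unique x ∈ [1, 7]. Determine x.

6

Compute 44^1 mod 163 = 44, then multiply by 44 repeatedly:
  44^1=44  44^2=143  44^3=98  44^4=74  44^5=159
  44^6=150
Found 150 at exponent 6.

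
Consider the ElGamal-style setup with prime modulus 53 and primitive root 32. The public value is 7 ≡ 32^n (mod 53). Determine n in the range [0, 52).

Baby-step giant-step with m = ceil(sqrt(52)) = 8.
Baby table (32^j mod 53 for j=0..7):
  0:1  1:32  2:17  3:14  4:24  5:26  6:37  7:18
Giant step factor: 32^(-8) ≡ 15 (mod 53).
Scan 7·15^i mod 53 for i = 0, 1, …:
  i=0: 7   i=1: 52   i=2: 38   i=3: 40
  i=4: 17
Match at i=4, j=2: n = 4·8 + 2 = 34.

34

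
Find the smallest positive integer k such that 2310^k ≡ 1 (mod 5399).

2699

The order of 2310 must divide p − 1 = 5398 = 2 · 2699.
Divisors: 1, 2, 2699, 5398.
Check each in increasing order: 2310^1 ≡ 2310;  2310^2 ≡ 1888;  2310^2699 ≡ 1.
Smallest exponent giving 1 is 2699.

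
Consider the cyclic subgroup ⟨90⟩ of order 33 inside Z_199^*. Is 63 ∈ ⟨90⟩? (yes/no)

yes

63 ∈ ⟨90⟩ iff 63^33 ≡ 1 (mod 199), since |⟨90⟩| = 33.
63^33 mod 199 = 1.
Since 1 = 1, 63 lies in the subgroup.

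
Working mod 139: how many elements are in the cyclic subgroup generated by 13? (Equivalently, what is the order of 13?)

69

The order of 13 must divide p − 1 = 138 = 2 · 3 · 23.
Divisors: 1, 2, 3, 6, 23, 46, 69, 138.
Check each in increasing order: 13^1 ≡ 13;  13^2 ≡ 30;  13^3 ≡ 112;  13^6 ≡ 34;  13^23 ≡ 42;  13^46 ≡ 96;  13^69 ≡ 1.
Smallest exponent giving 1 is 69.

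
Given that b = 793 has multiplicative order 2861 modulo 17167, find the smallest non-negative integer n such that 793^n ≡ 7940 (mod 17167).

Baby-step giant-step with m = ceil(sqrt(2861)) = 54.
Baby table (793^j mod 17167 for j=0..53):
  0:1  1:793  2:10837  3:10241  4:1122  5:14229  6:4878  7:5679
  8:5693  9:16795  10:14010  11:2881  12:1422  13:11791  14:11415  15:5086
  16:16120  17:10912  18:1048  19:7048  20:9789  21:3193  22:8500  23:11036
  24:13545  25:11810  26:9315  27:4985  28:4695  29:15063  30:13894  31:13895
  32:14688  33:8358  34:1432  35:2554  36:16783  37:4494  38:10173  39:15866
  40:15494  41:12337  42:15218  43:16640  44:11264  45:5512  46:10598  47:9551
  48:3296  49:4344  50:11392  51:4014  52:7207  53:15707
Giant step factor: 793^(-54) ≡ 16380 (mod 17167).
Scan 7940·16380^i mod 17167 for i = 0, 1, …:
  i=0: 7940   i=1: 8   i=2: 10871   i=3: 10856
  i=4: 5494   i=5: 2306   i=6: 4880   i=7: 4848
  i=8: 12865   i=9: 3775     …   i=23: 2425
  i=24: 14229
Match at i=24, j=5: n = 24·54 + 5 = 1301.

1301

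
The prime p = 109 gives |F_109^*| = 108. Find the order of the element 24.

The order of 24 must divide p − 1 = 108 = 2^2 · 3^3.
Divisors: 1, 2, 3, 4, 6, 9, 12, 18, 27, 36, 54, 108.
Check each in increasing order: 24^1 ≡ 24;  24^2 ≡ 31;  24^3 ≡ 90;  24^4 ≡ 89;  24^6 ≡ 34;  24^9 ≡ 8;  24^12 ≡ 66;  24^18 ≡ 64;  24^27 ≡ 76;  24^36 ≡ 63;  24^54 ≡ 108;  24^108 ≡ 1.
Smallest exponent giving 1 is 108.

108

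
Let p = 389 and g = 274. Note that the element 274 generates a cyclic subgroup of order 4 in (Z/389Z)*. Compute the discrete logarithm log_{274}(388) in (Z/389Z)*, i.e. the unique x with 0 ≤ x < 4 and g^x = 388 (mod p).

Successive powers of 274 modulo 389:
  274^0=1  274^1=274  274^2=388
So 274^2 ≡ 388 (mod 389), giving x = 2.

2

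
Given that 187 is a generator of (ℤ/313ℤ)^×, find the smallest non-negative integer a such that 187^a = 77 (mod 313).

311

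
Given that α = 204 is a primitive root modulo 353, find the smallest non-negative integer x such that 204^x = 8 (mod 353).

Baby-step giant-step with m = ceil(sqrt(352)) = 19.
Baby table (204^j mod 353 for j=0..18):
  0:1  1:204  2:315  3:14  4:32  5:174  6:196  7:95
  8:318  9:273  10:271  11:216  12:292  13:264  14:200  15:205
  16:166  17:329  18:46
Giant step factor: 204^(-19) ≡ 12 (mod 353).
Scan 8·12^i mod 353 for i = 0, 1, …:
  i=0: 8   i=1: 96   i=2: 93   i=3: 57
  i=4: 331   i=5: 89   i=6: 9   i=7: 108
  i=8: 237   i=9: 20     …   i=13: 298
  i=14: 46
Match at i=14, j=18: x = 14·19 + 18 = 284.

284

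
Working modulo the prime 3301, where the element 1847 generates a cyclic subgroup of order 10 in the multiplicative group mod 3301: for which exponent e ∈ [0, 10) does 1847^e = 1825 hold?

7

Successive powers of 1847 modulo 3301:
  1847^0=1  1847^1=1847  1847^2=1476  1847^3=2847  1847^4=3217  1847^5=3300
  1847^6=1454  1847^7=1825
So 1847^7 ≡ 1825 (mod 3301), giving e = 7.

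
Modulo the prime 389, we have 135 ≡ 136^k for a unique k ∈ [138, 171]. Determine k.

Compute 136^138 mod 389 = 324, then multiply by 136 repeatedly:
  136^138=324  136^139=107  136^140=159  136^141=229  136^142=24
  136^143=152  136^144=55  136^145=89  136^146=45  136^147=285
  136^148=249  136^149=21  136^150=133  136^151=194  136^152=321
  136^153=88  136^154=298  136^155=72  136^156=67  136^157=165
  136^158=267  136^159=135
Found 135 at exponent 159.

159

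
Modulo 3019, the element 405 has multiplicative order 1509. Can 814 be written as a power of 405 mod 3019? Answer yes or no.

814 ∈ ⟨405⟩ iff 814^1509 ≡ 1 (mod 3019), since |⟨405⟩| = 1509.
814^1509 mod 3019 = 3018.
Since 3018 ≠ 1, 814 does not lie in the subgroup.

no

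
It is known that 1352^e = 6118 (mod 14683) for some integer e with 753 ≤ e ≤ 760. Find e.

Compute 1352^753 mod 14683 = 5504, then multiply by 1352 repeatedly:
  1352^753=5504  1352^754=11810  1352^755=6699  1352^756=12320  1352^757=6118
Found 6118 at exponent 757.

757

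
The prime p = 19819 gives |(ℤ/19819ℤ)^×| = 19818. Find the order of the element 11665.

9909

The order of 11665 must divide p − 1 = 19818 = 2 · 3^3 · 367.
Divisors: 1, 2, 3, 6, 9, 18, 27, 54, 367, 734, 1101, 2202, 3303, 6606, 9909, 19818.
Check each in increasing order: 11665^1 ≡ 11665;  11665^2 ≡ 14790;  11665^3 ≡ 955;  11665^6 ≡ 351;  11665^9 ≡ 18101;  11665^18 ≡ 18312;  11665^27 ≡ 12556;  11665^54 ≡ 12810;  11665^367 ≡ 18124;  11665^734 ≡ 19089;  11665^1101 ≡ 8572;  11665^2202 ≡ 10151;  11665^3303 ≡ 8962;  11665^6606 ≡ 10856;  11665^9909 ≡ 1.
Smallest exponent giving 1 is 9909.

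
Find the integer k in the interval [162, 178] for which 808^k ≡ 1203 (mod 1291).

173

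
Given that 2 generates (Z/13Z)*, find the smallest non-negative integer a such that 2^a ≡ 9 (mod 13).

8

Successive powers of 2 modulo 13:
  2^0=1  2^1=2  2^2=4  2^3=8  2^4=3  2^5=6
  2^6=12  2^7=11  2^8=9
So 2^8 ≡ 9 (mod 13), giving a = 8.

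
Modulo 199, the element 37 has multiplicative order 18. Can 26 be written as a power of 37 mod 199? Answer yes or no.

⟨37⟩ has order 18; its elements mod 199 are {1, 19, 21, 24, 37, 43, 58, 92, 93, 106, 107, 141, 156, 162, 175, 178, 180, 198}.
26 is not in this set.

no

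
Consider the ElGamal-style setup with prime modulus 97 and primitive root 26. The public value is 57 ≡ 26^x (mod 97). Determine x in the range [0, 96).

53

Baby-step giant-step with m = ceil(sqrt(96)) = 10.
Baby table (26^j mod 97 for j=0..9):
  0:1  1:26  2:94  3:19  4:9  5:40  6:70  7:74
  8:81  9:69
Giant step factor: 26^(-10) ≡ 95 (mod 97).
Scan 57·95^i mod 97 for i = 0, 1, …:
  i=0: 57   i=1: 80   i=2: 34   i=3: 29
  i=4: 39   i=5: 19
Match at i=5, j=3: x = 5·10 + 3 = 53.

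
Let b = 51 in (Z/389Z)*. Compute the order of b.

The order of 51 must divide p − 1 = 388 = 2^2 · 97.
Divisors: 1, 2, 4, 97, 194, 388.
Check each in increasing order: 51^1 ≡ 51;  51^2 ≡ 267;  51^4 ≡ 102;  51^97 ≡ 274;  51^194 ≡ 388;  51^388 ≡ 1.
Smallest exponent giving 1 is 388.

388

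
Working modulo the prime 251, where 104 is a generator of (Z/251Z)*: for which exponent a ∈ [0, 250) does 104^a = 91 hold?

Baby-step giant-step with m = ceil(sqrt(250)) = 16.
Baby table (104^j mod 251 for j=0..15):
  0:1  1:104  2:23  3:133  4:27  5:47  6:119  7:77
  8:227  9:14  10:201  11:71  12:105  13:127  14:156  15:160
Giant step factor: 104^(-16) ≡ 173 (mod 251).
Scan 91·173^i mod 251 for i = 0, 1, …:
  i=0: 91   i=1: 181   i=2: 189   i=3: 67
  i=4: 45   i=5: 4   i=6: 190   i=7: 240
  i=8: 105
Match at i=8, j=12: a = 8·16 + 12 = 140.

140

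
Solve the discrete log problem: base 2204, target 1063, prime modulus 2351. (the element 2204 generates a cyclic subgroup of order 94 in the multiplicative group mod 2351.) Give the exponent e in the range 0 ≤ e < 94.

73

Baby-step giant-step with m = ceil(sqrt(94)) = 10.
Baby table (2204^j mod 2351 for j=0..9):
  0:1  1:2204  2:450  3:2029  4:314  5:862  6:240  7:2336
  8:2205  9:303
Giant step factor: 2204^(-10) ≡ 900 (mod 2351).
Scan 1063·900^i mod 2351 for i = 0, 1, …:
  i=0: 1063   i=1: 2194   i=2: 2111   i=3: 292
  i=4: 1839   i=5: 2347   i=6: 1102   i=7: 2029
Match at i=7, j=3: e = 7·10 + 3 = 73.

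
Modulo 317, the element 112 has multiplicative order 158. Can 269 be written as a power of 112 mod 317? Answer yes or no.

269 ∈ ⟨112⟩ iff 269^158 ≡ 1 (mod 317), since |⟨112⟩| = 158.
269^158 mod 317 = 316.
Since 316 ≠ 1, 269 does not lie in the subgroup.

no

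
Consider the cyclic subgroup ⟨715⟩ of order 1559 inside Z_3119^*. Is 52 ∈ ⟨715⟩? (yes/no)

yes

52 ∈ ⟨715⟩ iff 52^1559 ≡ 1 (mod 3119), since |⟨715⟩| = 1559.
52^1559 mod 3119 = 1.
Since 1 = 1, 52 lies in the subgroup.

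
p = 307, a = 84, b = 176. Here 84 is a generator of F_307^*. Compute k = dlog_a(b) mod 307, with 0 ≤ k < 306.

140

Baby-step giant-step with m = ceil(sqrt(306)) = 18.
Baby table (84^j mod 307 for j=0..17):
  0:1  1:84  2:302  3:194  4:25  5:258  6:182  7:245
  8:11  9:3  10:252  11:292  12:275  13:75  14:160  15:239
  16:121  17:33
Giant step factor: 84^(-18) ≡ 273 (mod 307).
Scan 176·273^i mod 307 for i = 0, 1, …:
  i=0: 176   i=1: 156   i=2: 222   i=3: 127
  i=4: 287   i=5: 66   i=6: 212   i=7: 160
Match at i=7, j=14: k = 7·18 + 14 = 140.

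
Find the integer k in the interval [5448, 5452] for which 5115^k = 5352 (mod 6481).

Compute 5115^5448 mod 6481 = 6381, then multiply by 5115 repeatedly:
  5115^5448=6381  5115^5449=499  5115^5450=5352
Found 5352 at exponent 5450.

5450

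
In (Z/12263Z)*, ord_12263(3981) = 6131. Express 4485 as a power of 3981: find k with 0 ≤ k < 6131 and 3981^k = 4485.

Baby-step giant-step with m = ceil(sqrt(6131)) = 79.
Baby table (3981^j mod 12263 for j=0..78):
  0:1  1:3981  2:4565  3:11762  4:4388  5:6116  6:5741  7:8952
  8:1634  9:5564  10:3306  11:2987  12:8400  13:11462  14:11862  15:10072
  16:8885  17:4693  18:6284  19:84  20:3303  21:3307  22:6968  23:702
  24:10961  25:3987  26:3925  27:2363  28:1382  29:7918  30:5648  31:6609
  32:6294  33:3105  34:12164  35:10560  36:1796  37:547  38:7056  39:7666
  40:8002  41:8951  42:9916  43:999  44:3807  45:10862  46:2284  47:5721
  48:2910  49:8438  50:3321  51:1387  52:3297  53:3947  54:4104  55:3708
  56:9159  57:4080  58:6268  59:9966  60:3841  61:11323  62:10338  63:950
  64:4946  65:7911  66:2307  67:11443  68:9801  69:9178  70:6141  71:7162
  72:447  73:1372  74:4897  75:9050  76:11619  77:11466  78:3260
Giant step factor: 3981^(-79) ≡ 1756 (mod 12263).
Scan 4485·1756^i mod 12263 for i = 0, 1, …:
  i=0: 4485   i=1: 2814   i=2: 11658   i=3: 4501
  i=4: 6384   i=5: 1922   i=6: 2707   i=7: 7711
  i=8: 2164   i=9: 10717     …   i=18: 8361
  i=19: 3105
Match at i=19, j=33: k = 19·79 + 33 = 1534.

1534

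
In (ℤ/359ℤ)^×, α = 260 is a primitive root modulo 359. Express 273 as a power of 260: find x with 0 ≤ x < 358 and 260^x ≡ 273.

186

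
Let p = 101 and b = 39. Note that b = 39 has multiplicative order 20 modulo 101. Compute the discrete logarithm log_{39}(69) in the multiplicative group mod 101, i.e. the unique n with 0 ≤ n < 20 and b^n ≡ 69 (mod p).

13

Successive powers of 39 modulo 101:
  39^0=1  39^1=39  39^2=6  39^3=32  39^4=36  39^5=91
  39^6=14  39^7=41  39^8=84  39^9=44  39^10=100  39^11=62
  39^12=95  39^13=69
So 39^13 ≡ 69 (mod 101), giving n = 13.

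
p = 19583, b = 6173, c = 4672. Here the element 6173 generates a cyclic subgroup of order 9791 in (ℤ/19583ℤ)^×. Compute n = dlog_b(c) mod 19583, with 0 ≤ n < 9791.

6770

Baby-step giant-step with m = ceil(sqrt(9791)) = 99.
Baby table (6173^j mod 19583 for j=0..98):
  0:1  1:6173  2:16994  3:17414  4:5535  5:14803  6:4641  7:18547
  8:8413  9:18916  10:14622  11:3559  12:17164  13:9342  14:15814  15:18150
  16:5607  17:8850  18:14063  19:19043  20:15273  21:7667  22:15863  23:7299
  24:15827  25:484  26:11116  27:236  28:7686  29:15652  30:16857  31:13782
  32:7734  33:18211  34:10083  35:7585  36:18835  37:4184  38:17438  39:16606
  40:11416  41:11334  42:14306  43:11191  44:12802  45:9341  46:9641  47:1156
  48:7776  49:3315  50:18843  51:14402  52:16309  53:18837  54:16530  55:12260
  56:12268  57:2903  58:1774  59:4005  60:9119  61:10045  62:8007  63:19302
  64:8274  65:2938  66:2416  67:11305  68:11536  69:7940  70:16954  71:5490
  72:11180  73:3648  74:18237  75:13917  76:18603  77:1607  78:11013  79:10656
  80:191  81:4063  82:14659  83:16547  84:19286  85:7421  86:5196  87:17537
  88:1077  89:9684  90:12016  91:13947  92:7963  93:2269  94:4692  95:459
  96:13455  97:6212  98:3162
Giant step factor: 6173^(-99) ≡ 3643 (mod 19583).
Scan 4672·3643^i mod 19583 for i = 0, 1, …:
  i=0: 4672   i=1: 2469   i=2: 5970   i=3: 11580
  i=4: 4158   i=5: 9935   i=6: 3821   i=7: 15973
  i=8: 8546   i=9: 15691     …   i=67: 6149
  i=68: 17438
Match at i=68, j=38: n = 68·99 + 38 = 6770.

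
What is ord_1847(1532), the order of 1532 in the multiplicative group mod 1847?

923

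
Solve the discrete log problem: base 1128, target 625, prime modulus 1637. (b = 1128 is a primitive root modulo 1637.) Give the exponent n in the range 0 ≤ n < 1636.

96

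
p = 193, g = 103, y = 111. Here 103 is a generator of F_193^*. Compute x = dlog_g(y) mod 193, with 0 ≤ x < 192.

139

Baby-step giant-step with m = ceil(sqrt(192)) = 14.
Baby table (103^j mod 193 for j=0..13):
  0:1  1:103  2:187  3:154  4:36  5:41  6:170  7:140
  8:138  9:125  10:137  11:22  12:143  13:61
Giant step factor: 103^(-14) ≡ 92 (mod 193).
Scan 111·92^i mod 193 for i = 0, 1, …:
  i=0: 111   i=1: 176   i=2: 173   i=3: 90
  i=4: 174   i=5: 182   i=6: 146   i=7: 115
  i=8: 158   i=9: 61
Match at i=9, j=13: x = 9·14 + 13 = 139.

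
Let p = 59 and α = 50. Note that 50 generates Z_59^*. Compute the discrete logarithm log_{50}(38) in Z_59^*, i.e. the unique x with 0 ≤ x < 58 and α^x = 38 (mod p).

Successive powers of 50 modulo 59:
  50^0=1  50^1=50  50^2=22  50^3=38
So 50^3 ≡ 38 (mod 59), giving x = 3.

3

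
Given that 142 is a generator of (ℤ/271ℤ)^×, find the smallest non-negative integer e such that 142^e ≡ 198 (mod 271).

Baby-step giant-step with m = ceil(sqrt(270)) = 17.
Baby table (142^j mod 271 for j=0..16):
  0:1  1:142  2:110  3:173  4:176  5:60  6:119  7:96
  8:82  9:262  10:77  11:94  12:69  13:42  14:2  15:13
  16:220
Giant step factor: 142^(-17) ≡ 159 (mod 271).
Scan 198·159^i mod 271 for i = 0, 1, …:
  i=0: 198   i=1: 46   i=2: 268   i=3: 65
  i=4: 37   i=5: 192   i=6: 176
Match at i=6, j=4: e = 6·17 + 4 = 106.

106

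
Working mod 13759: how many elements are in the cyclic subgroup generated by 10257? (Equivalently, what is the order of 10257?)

13758

The order of 10257 must divide p − 1 = 13758 = 2 · 3 · 2293.
Divisors: 1, 2, 3, 6, 2293, 4586, 6879, 13758.
Check each in increasing order: 10257^1 ≡ 10257;  10257^2 ≡ 4735;  10257^3 ≡ 11384;  10257^6 ≡ 13194;  10257^2293 ≡ 13046;  10257^4586 ≡ 13045;  10257^6879 ≡ 13758;  10257^13758 ≡ 1.
Smallest exponent giving 1 is 13758.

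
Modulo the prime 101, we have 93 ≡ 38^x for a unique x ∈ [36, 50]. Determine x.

Compute 38^36 mod 101 = 58, then multiply by 38 repeatedly:
  38^36=58  38^37=83  38^38=23  38^39=66  38^40=84
  38^41=61  38^42=96  38^43=12  38^44=52  38^45=57
  38^46=45  38^47=94  38^48=37  38^49=93
Found 93 at exponent 49.

49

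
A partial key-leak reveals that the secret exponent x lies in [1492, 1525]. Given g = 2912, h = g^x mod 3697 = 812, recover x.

Compute 2912^1492 mod 3697 = 972, then multiply by 2912 repeatedly:
  2912^1492=972  2912^1493=2259  2912^1494=1245  2912^1495=2380  2912^1496=2382
  2912^1497=812
Found 812 at exponent 1497.

1497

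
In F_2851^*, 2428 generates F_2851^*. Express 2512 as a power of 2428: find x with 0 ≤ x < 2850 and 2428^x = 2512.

Baby-step giant-step with m = ceil(sqrt(2850)) = 54.
Baby table (2428^j mod 2851 for j=0..53):
  0:1  1:2428  2:2167  3:1381  4:292  5:1928  6:2693  7:1261
  8:2585  9:1329  10:2331  11:433  12:2156  13:332  14:2114  15:992
  16:2332  17:10  18:1472  19:1713  20:2406  21:69  22:2174  23:1271
  24:1206  25:191  26:1886  27:502  28:1479  29:1603  30:469  31:1183
  32:1367  33:512  34:100  35:465  36:24  37:1252  38:690  39:1783
  40:1306  41:656  42:1910  43:1754  44:2169  45:535  46:1775  47:1839
  48:426  49:2266  50:2269  51:1000  52:1799  53:240
Giant step factor: 2428^(-54) ≡ 2220 (mod 2851).
Scan 2512·2220^i mod 2851 for i = 0, 1, …:
  i=0: 2512   i=1: 84   i=2: 1165   i=3: 443
  i=4: 2716   i=5: 2506   i=6: 1019   i=7: 1337
  i=8: 249   i=9: 2537     …   i=36: 2150
  i=37: 426
Match at i=37, j=48: x = 37·54 + 48 = 2046.

2046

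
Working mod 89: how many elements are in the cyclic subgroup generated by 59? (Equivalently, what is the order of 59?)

88

The order of 59 must divide p − 1 = 88 = 2^3 · 11.
Divisors: 1, 2, 4, 8, 11, 22, 44, 88.
Check each in increasing order: 59^1 ≡ 59;  59^2 ≡ 10;  59^4 ≡ 11;  59^8 ≡ 32;  59^11 ≡ 12;  59^22 ≡ 55;  59^44 ≡ 88;  59^88 ≡ 1.
Smallest exponent giving 1 is 88.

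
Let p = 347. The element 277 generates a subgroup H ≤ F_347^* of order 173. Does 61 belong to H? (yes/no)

yes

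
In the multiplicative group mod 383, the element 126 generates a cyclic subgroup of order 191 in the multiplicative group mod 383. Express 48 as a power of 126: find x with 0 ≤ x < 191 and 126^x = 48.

Baby-step giant-step with m = ceil(sqrt(191)) = 14.
Baby table (126^j mod 383 for j=0..13):
  0:1  1:126  2:173  3:350  4:55  5:36  6:323  7:100
  8:344  9:65  10:147  11:138  12:153  13:128
Giant step factor: 126^(-14) ≡ 228 (mod 383).
Scan 48·228^i mod 383 for i = 0, 1, …:
  i=0: 48   i=1: 220   i=2: 370   i=3: 100
Match at i=3, j=7: x = 3·14 + 7 = 49.

49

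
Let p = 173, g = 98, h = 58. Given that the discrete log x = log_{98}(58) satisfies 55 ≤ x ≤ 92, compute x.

71

Compute 98^55 mod 173 = 61, then multiply by 98 repeatedly:
  98^55=61  98^56=96  98^57=66  98^58=67  98^59=165
  98^60=81  98^61=153  98^62=116  98^63=123  98^64=117
  98^65=48  98^66=33  98^67=120  98^68=169  98^69=127
  98^70=163  98^71=58
Found 58 at exponent 71.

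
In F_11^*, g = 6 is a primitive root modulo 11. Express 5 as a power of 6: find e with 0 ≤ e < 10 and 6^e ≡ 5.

Successive powers of 6 modulo 11:
  6^0=1  6^1=6  6^2=3  6^3=7  6^4=9  6^5=10
  6^6=5
So 6^6 ≡ 5 (mod 11), giving e = 6.

6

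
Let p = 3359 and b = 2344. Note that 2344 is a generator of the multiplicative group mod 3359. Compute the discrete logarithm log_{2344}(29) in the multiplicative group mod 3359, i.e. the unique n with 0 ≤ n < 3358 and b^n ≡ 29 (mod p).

Baby-step giant-step with m = ceil(sqrt(3358)) = 58.
Baby table (2344^j mod 3359 for j=0..57):
  0:1  1:2344  2:2371  3:1838  4:2034  5:1275  6:2449  7:3284
  8:2227  9:202  10:3228  11:1964  12:1786  13:1070  14:2266  15:925
  16:1645  17:3107  18:496  19:410  20:366  21:1359  22:1164  23:908
  24:2105  25:3108  26:2840  27:2781  28:2204  29:34  30:2439  31:3357
  32:2030  33:1976  34:3042  35:2650  36:809  37:1820  38:150  39:2264
  40:2955  41:262  42:2790  43:3146  44:1219  45:2186  46:1509  47:69
  48:504  49:2367  50:2539  51:2627  52:641  53:1031  54:1543  55:2508
  56:502  57:1038
Giant step factor: 2344^(-58) ≡ 2188 (mod 3359).
Scan 29·2188^i mod 3359 for i = 0, 1, …:
  i=0: 29   i=1: 2990   i=2: 2147   i=3: 1754
  i=4: 1774   i=5: 1867   i=6: 452   i=7: 1430
  i=8: 1611   i=9: 1277     …   i=51: 2835
  i=52: 2266
Match at i=52, j=14: n = 52·58 + 14 = 3030.

3030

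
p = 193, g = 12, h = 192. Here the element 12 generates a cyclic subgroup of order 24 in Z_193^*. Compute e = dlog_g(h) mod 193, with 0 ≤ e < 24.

12

Successive powers of 12 modulo 193:
  12^0=1  12^1=12  12^2=144  12^3=184  12^4=85  12^5=55
  12^6=81  12^7=7  12^8=84  12^9=43  12^10=130  12^11=16
  12^12=192
So 12^12 ≡ 192 (mod 193), giving e = 12.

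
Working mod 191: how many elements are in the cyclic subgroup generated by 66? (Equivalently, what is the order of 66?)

38

The order of 66 must divide p − 1 = 190 = 2 · 5 · 19.
Divisors: 1, 2, 5, 10, 19, 38, 95, 190.
Check each in increasing order: 66^1 ≡ 66;  66^2 ≡ 154;  66^5 ≡ 11;  66^10 ≡ 121;  66^19 ≡ 190;  66^38 ≡ 1.
Smallest exponent giving 1 is 38.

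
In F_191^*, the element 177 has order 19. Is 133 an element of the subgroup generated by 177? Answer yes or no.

133 ∈ ⟨177⟩ iff 133^19 ≡ 1 (mod 191), since |⟨177⟩| = 19.
133^19 mod 191 = 39.
Since 39 ≠ 1, 133 does not lie in the subgroup.

no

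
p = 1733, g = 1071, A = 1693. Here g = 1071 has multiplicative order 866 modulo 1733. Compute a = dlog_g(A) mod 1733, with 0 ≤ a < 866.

Baby-step giant-step with m = ceil(sqrt(866)) = 30.
Baby table (1071^j mod 1733 for j=0..29):
  0:1  1:1071  2:1528  3:536  4:433  5:1032  6:1351  7:1599
  8:325  9:1475  10:962  11:900  12:352  13:931  14:626  15:1508
  16:1645  17:1067  18:710  19:1356  20:22  21:1033  22:689  23:1394
  24:861  25:175  26:261  27:518  28:218  29:1256
Giant step factor: 1071^(-30) ≡ 1069 (mod 1733).
Scan 1693·1069^i mod 1733 for i = 0, 1, …:
  i=0: 1693   i=1: 565   i=2: 901   i=3: 1354
  i=4: 371   i=5: 1475
Match at i=5, j=9: a = 5·30 + 9 = 159.

159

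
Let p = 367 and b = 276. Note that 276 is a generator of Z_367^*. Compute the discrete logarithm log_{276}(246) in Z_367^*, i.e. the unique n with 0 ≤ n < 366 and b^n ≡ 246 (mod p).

Baby-step giant-step with m = ceil(sqrt(366)) = 20.
Baby table (276^j mod 367 for j=0..19):
  0:1  1:276  2:207  3:247  4:277  5:116  6:87  7:157
  8:26  9:203  10:244  11:183  12:229  13:80  14:60  15:45
  16:309  17:140  18:105  19:354
Giant step factor: 276^(-20) ≡ 94 (mod 367).
Scan 246·94^i mod 367 for i = 0, 1, …:
  i=0: 246   i=1: 3   i=2: 282   i=3: 84
  i=4: 189   i=5: 150   i=6: 154   i=7: 163
  i=8: 275   i=9: 160     …   i=17: 337
  i=18: 116
Match at i=18, j=5: n = 18·20 + 5 = 365.

365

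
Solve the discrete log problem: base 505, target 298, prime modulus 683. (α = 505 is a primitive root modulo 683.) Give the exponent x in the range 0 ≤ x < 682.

Baby-step giant-step with m = ceil(sqrt(682)) = 27.
Baby table (505^j mod 683 for j=0..26):
  0:1  1:505  2:266  3:462  4:407  5:635  6:348  7:209
  8:363  9:271  10:255  11:371  12:213  13:334  14:652  15:54
  16:633  17:21  18:360  19:122  20:140  21:351  22:358  23:478
  24:291  25:110  26:227
Giant step factor: 505^(-27) ≡ 589 (mod 683).
Scan 298·589^i mod 683 for i = 0, 1, …:
  i=0: 298   i=1: 674   i=2: 163   i=3: 387
  i=4: 504   i=5: 434   i=6: 184   i=7: 462
Match at i=7, j=3: x = 7·27 + 3 = 192.

192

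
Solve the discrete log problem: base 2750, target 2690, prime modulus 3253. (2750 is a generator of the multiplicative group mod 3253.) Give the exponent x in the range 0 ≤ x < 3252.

Baby-step giant-step with m = ceil(sqrt(3252)) = 58.
Baby table (2750^j mod 3253 for j=0..57):
  0:1  1:2750  2:2528  3:339  4:1892  5:1453  6:1066  7:547
  8:1364  9:291  10:12  11:470  12:1059  13:815  14:3186  15:1171
  16:3033  17:58  18:103  19:239  20:144  21:2387  22:2949  23:21
  24:2449  25:1040  26:613  27:696  28:1236  29:2868  30:1728  31:2620
  32:2858  33:252  34:111  35:2721  36:850  37:1846  38:1820  39:1886
  40:1218  41:2163  42:1766  43:3024  44:1332  45:122  46:441  47:2634
  48:2322  49:3114  50:1604  51:3185  52:1674  53:505  54:2972  55:1464
  56:2039  57:2331
Giant step factor: 2750^(-58) ≡ 2834 (mod 3253).
Scan 2690·2834^i mod 3253 for i = 0, 1, …:
  i=0: 2690   i=1: 1681   i=2: 1562   i=3: 2628
  i=4: 1635   i=5: 1318   i=6: 768   i=7: 255
  i=8: 504   i=9: 269     …   i=41: 3056
  i=42: 1218
Match at i=42, j=40: x = 42·58 + 40 = 2476.

2476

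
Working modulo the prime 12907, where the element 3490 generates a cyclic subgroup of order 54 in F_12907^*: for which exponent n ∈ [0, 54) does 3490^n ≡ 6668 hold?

26

Baby-step giant-step with m = ceil(sqrt(54)) = 8.
Baby table (3490^j mod 12907 for j=0..7):
  0:1  1:3490  2:8799  3:2757  4:6215  5:6590  6:11733  7:7166
Giant step factor: 3490^(-8) ≡ 7445 (mod 12907).
Scan 6668·7445^i mod 12907 for i = 0, 1, …:
  i=0: 6668   i=1: 2938   i=2: 8952   i=3: 8799
Match at i=3, j=2: n = 3·8 + 2 = 26.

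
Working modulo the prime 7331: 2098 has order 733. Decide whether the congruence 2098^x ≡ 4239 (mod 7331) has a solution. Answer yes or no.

yes

4239 ∈ ⟨2098⟩ iff 4239^733 ≡ 1 (mod 7331), since |⟨2098⟩| = 733.
4239^733 mod 7331 = 1.
Since 1 = 1, 4239 lies in the subgroup.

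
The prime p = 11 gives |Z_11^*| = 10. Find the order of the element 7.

10

The order of 7 must divide p − 1 = 10 = 2 · 5.
Divisors: 1, 2, 5, 10.
Check each in increasing order: 7^1 ≡ 7;  7^2 ≡ 5;  7^5 ≡ 10;  7^10 ≡ 1.
Smallest exponent giving 1 is 10.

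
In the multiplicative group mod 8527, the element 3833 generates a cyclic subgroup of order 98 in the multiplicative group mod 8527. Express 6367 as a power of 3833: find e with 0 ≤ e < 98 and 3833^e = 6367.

91

Baby-step giant-step with m = ceil(sqrt(98)) = 10.
Baby table (3833^j mod 8527 for j=0..9):
  0:1  1:3833  2:8395  3:5664  4:370  5:2728  6:2322  7:6565
  8:468  9:3174
Giant step factor: 3833^(-10) ≡ 6431 (mod 8527).
Scan 6367·6431^i mod 8527 for i = 0, 1, …:
  i=0: 6367   i=1: 8050   i=2: 2133   i=3: 5907
  i=4: 132   i=5: 4719   i=6: 296   i=7: 2055
  i=8: 7382   i=9: 3833
Match at i=9, j=1: e = 9·10 + 1 = 91.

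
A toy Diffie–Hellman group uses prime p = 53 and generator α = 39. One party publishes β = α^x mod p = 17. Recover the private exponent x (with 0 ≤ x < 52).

18

Baby-step giant-step with m = ceil(sqrt(52)) = 8.
Baby table (39^j mod 53 for j=0..7):
  0:1  1:39  2:37  3:12  4:44  5:20  6:38  7:51
Giant step factor: 39^(-8) ≡ 36 (mod 53).
Scan 17·36^i mod 53 for i = 0, 1, …:
  i=0: 17   i=1: 29   i=2: 37
Match at i=2, j=2: x = 2·8 + 2 = 18.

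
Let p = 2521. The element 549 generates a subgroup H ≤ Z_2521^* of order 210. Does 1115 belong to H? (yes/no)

yes

1115 ∈ ⟨549⟩ iff 1115^210 ≡ 1 (mod 2521), since |⟨549⟩| = 210.
1115^210 mod 2521 = 1.
Since 1 = 1, 1115 lies in the subgroup.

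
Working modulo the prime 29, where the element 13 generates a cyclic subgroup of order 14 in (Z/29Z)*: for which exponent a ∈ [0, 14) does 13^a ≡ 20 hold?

Successive powers of 13 modulo 29:
  13^0=1  13^1=13  13^2=24  13^3=22  13^4=25  13^5=6
  13^6=20
So 13^6 ≡ 20 (mod 29), giving a = 6.

6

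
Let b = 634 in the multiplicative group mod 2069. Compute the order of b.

2068

The order of 634 must divide p − 1 = 2068 = 2^2 · 11 · 47.
Divisors: 1, 2, 4, 11, 22, 44, 47, 94, 188, 517, 1034, 2068.
Check each in increasing order: 634^1 ≡ 634;  634^2 ≡ 570;  634^4 ≡ 67;  634^11 ≡ 197;  634^22 ≡ 1567;  634^44 ≡ 1655;  634^47 ≡ 139;  634^94 ≡ 700;  634^188 ≡ 1716;  634^517 ≡ 1905;  634^1034 ≡ 2068;  634^2068 ≡ 1.
Smallest exponent giving 1 is 2068.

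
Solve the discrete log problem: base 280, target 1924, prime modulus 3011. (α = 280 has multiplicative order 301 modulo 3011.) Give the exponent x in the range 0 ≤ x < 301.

241

Baby-step giant-step with m = ceil(sqrt(301)) = 18.
Baby table (280^j mod 3011 for j=0..17):
  0:1  1:280  2:114  3:1810  4:952  5:1592  6:132  7:828
  8:3004  9:1051  10:2213  11:2385  12:2369  13:900  14:2087  15:226
  16:49  17:1676
Giant step factor: 280^(-18) ≡ 2203 (mod 3011).
Scan 1924·2203^i mod 3011 for i = 0, 1, …:
  i=0: 1924   i=1: 2095   i=2: 2433   i=3: 319
  i=4: 1194   i=5: 1779   i=6: 1826   i=7: 2993
  i=8: 2500   i=9: 381   i=10: 2285   i=11: 2474
  i=12: 312   i=13: 828
Match at i=13, j=7: x = 13·18 + 7 = 241.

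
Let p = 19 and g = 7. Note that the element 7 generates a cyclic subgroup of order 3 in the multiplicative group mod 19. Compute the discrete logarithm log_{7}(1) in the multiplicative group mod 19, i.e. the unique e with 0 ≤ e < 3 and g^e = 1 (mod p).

0

Successive powers of 7 modulo 19:
  7^0=1
So 7^0 ≡ 1 (mod 19), giving e = 0.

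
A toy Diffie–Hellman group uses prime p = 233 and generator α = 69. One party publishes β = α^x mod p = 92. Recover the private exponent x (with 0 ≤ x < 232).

224

Baby-step giant-step with m = ceil(sqrt(232)) = 16.
Baby table (69^j mod 233 for j=0..15):
  0:1  1:69  2:101  3:212  4:182  5:209  6:208  7:139
  8:38  9:59  10:110  11:134  12:159  13:20  14:215  15:156
Giant step factor: 69^(-16) ≡ 76 (mod 233).
Scan 92·76^i mod 233 for i = 0, 1, …:
  i=0: 92   i=1: 2   i=2: 152   i=3: 135
  i=4: 8   i=5: 142   i=6: 74   i=7: 32
  i=8: 102   i=9: 63     …   i=13: 46
  i=14: 1
Match at i=14, j=0: x = 14·16 + 0 = 224.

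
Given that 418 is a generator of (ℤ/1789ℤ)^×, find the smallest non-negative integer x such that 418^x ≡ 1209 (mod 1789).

1778

Baby-step giant-step with m = ceil(sqrt(1788)) = 43.
Baby table (418^j mod 1789 for j=0..42):
  0:1  1:418  2:1191  3:496  4:1593  5:366  6:923  7:1179
  8:847  9:1613  10:1570  11:1486  12:365  13:505  14:1777  15:351
  16:20  17:1204  18:563  19:975  20:1447  21:164  22:570  23:323
  24:839  25:58  26:987  27:1096  28:144  29:1155  30:1549  31:1653
  32:400  33:823  34:526  35:1610  36:316  37:1491  38:666  39:1093
  40:679  41:1160  42:61
Giant step factor: 418^(-43) ≡ 471 (mod 1789).
Scan 1209·471^i mod 1789 for i = 0, 1, …:
  i=0: 1209   i=1: 537   i=2: 678   i=3: 896
  i=4: 1601   i=5: 902   i=6: 849   i=7: 932
  i=8: 667   i=9: 1082     …   i=40: 1220
  i=41: 351
Match at i=41, j=15: x = 41·43 + 15 = 1778.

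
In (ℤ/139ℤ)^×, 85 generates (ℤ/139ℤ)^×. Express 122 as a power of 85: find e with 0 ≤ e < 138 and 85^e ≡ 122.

86

Baby-step giant-step with m = ceil(sqrt(138)) = 12.
Baby table (85^j mod 139 for j=0..11):
  0:1  1:85  2:136  3:23  4:9  5:70  6:112  7:68
  8:81  9:74  10:35  11:56
Giant step factor: 85^(-12) ≡ 45 (mod 139).
Scan 122·45^i mod 139 for i = 0, 1, …:
  i=0: 122   i=1: 69   i=2: 47   i=3: 30
  i=4: 99   i=5: 7   i=6: 37   i=7: 136
Match at i=7, j=2: e = 7·12 + 2 = 86.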